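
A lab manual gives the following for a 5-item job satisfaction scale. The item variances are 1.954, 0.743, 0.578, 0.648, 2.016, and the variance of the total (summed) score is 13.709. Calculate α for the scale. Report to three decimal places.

ΣVar(i) = 1.954 + 0.743 + 0.578 + 0.648 + 2.016 = 5.939
α = (k/(k−1))·(1 − ΣVar(i)/Var(T)) = (5/4)·(1 − 5.939/13.709) = 0.708

α = 0.708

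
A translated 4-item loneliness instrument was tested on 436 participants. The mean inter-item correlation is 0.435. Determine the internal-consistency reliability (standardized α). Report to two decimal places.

Standardized α = k·r̄ / (1 + (k−1)·r̄) = 4 × 0.435 / (1 + 3 × 0.435)
  = 1.7400 / 2.3050 = 0.75

α = 0.75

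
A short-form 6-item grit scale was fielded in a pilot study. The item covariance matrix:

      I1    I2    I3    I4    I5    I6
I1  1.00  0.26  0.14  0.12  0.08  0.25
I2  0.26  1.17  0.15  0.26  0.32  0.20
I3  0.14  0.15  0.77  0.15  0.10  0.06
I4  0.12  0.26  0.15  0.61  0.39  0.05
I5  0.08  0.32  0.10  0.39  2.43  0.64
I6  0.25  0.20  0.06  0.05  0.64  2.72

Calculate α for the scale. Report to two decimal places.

α = 0.51

Σσ²ᵢ = 1.00 + 1.17 + 0.77 + 0.61 + 2.43 + 2.72 = 8.70
Sum of the distinct covariances = 3.17
total variance = 8.70 + 2 × 3.17 = 15.04
α = (k/(k−1))·(1 − Σσ²ᵢ/total variance) = (6/5)·(1 − 8.70/15.04) = 0.51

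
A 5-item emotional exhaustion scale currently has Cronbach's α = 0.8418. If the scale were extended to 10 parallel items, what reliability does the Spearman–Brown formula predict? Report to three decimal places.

predicted reliability = 0.914

Length factor m = 10/5 = 2.0000
α' = m·α / (1 + (m−1)·α)
   = 10/5 × 0.8418 / (1 + (10/5 − 1) × 0.8418)
   = 1.6836 / 1.8418 = 0.914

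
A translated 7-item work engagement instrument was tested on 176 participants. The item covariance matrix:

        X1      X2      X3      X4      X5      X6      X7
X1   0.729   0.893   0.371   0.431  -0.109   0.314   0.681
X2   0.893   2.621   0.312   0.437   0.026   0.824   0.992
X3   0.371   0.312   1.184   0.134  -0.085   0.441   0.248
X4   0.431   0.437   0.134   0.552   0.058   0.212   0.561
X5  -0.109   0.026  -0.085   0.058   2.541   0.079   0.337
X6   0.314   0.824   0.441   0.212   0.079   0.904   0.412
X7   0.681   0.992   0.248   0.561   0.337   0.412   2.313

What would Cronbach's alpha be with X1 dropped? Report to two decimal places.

Remaining items: X2, X3, X4, X5, X6, X7 (k = 6).
ΣVar(i) = 2.621 + 1.184 + 0.552 + 2.541 + 0.904 + 2.313 = 10.115
σ²_T = 10.115 + 2 × 4.988 = 20.091
α (item deleted) = (6/5)·(1 − 10.115/20.091) = 0.60

α = 0.60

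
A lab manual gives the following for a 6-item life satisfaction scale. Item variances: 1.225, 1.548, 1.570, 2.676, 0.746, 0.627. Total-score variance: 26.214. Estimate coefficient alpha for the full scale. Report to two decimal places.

ΣVar(i) = 1.225 + 1.548 + 1.570 + 2.676 + 0.746 + 0.627 = 8.392
α = (k/(k−1))·(1 − ΣVar(i)/σ²_T) = (6/5)·(1 − 8.392/26.214) = 0.82

coefficient alpha = 0.82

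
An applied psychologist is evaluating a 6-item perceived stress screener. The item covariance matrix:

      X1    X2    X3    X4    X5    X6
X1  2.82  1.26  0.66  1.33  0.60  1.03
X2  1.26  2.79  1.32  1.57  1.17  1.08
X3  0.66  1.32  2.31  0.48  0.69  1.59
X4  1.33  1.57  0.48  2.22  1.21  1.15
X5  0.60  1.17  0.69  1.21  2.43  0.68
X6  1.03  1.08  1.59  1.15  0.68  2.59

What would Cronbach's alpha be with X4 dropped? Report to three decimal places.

Remaining items: X1, X2, X3, X5, X6 (k = 5).
sum of item variances = 2.82 + 2.79 + 2.31 + 2.43 + 2.59 = 12.94
σ²_T = 12.94 + 2 × 10.08 = 33.10
α (item deleted) = (5/4)·(1 − 12.94/33.10) = 0.761

α = 0.761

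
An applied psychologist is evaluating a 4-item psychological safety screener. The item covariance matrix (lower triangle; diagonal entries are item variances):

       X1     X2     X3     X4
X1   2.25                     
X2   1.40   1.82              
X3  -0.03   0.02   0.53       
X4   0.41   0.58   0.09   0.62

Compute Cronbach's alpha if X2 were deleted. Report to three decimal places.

α = 0.325

Remaining items: X1, X3, X4 (k = 3).
Σσᵢ² = 2.25 + 0.53 + 0.62 = 3.40
σ²_T = 3.40 + 2 × 0.47 = 4.34
α (item deleted) = (3/2)·(1 − 3.40/4.34) = 0.325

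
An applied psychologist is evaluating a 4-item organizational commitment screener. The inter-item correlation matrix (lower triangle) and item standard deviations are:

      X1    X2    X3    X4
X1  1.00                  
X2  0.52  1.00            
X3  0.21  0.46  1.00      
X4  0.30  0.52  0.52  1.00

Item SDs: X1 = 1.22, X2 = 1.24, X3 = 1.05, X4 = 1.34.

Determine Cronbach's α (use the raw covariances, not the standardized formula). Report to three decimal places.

Σσ²ᵢ = 1.22² + 1.24² + 1.05² + 1.34² = 5.9241
Covariances σ_ij = r_ij · s_i · s_j:
  σ(X1,X2) = 0.52 × 1.22 × 1.24 = 0.7867
  σ(X1,X3) = 0.21 × 1.22 × 1.05 = 0.2690
  σ(X1,X4) = 0.30 × 1.22 × 1.34 = 0.4904
  σ(X2,X3) = 0.46 × 1.24 × 1.05 = 0.5989
  σ(X2,X4) = 0.52 × 1.24 × 1.34 = 0.8640
  σ(X3,X4) = 0.52 × 1.05 × 1.34 = 0.7316
σ²_T = Σσ²ᵢ + 2·Σσ_ij = 5.9241 + 2 × 3.7406 = 13.4053
α = (4/3)·(1 − 5.9241/13.4053) = 0.744

α = 0.744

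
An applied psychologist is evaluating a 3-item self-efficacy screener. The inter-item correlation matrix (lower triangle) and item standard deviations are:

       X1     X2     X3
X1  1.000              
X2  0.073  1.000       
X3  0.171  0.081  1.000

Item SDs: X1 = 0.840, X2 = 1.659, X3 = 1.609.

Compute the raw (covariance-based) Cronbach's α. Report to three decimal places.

α = 0.231

Σσ²ᵢ = 0.840² + 1.659² + 1.609² = 6.0468
Covariances σ_ij = r_ij · s_i · s_j:
  σ(X1,X2) = 0.073 × 0.840 × 1.659 = 0.1017
  σ(X1,X3) = 0.171 × 0.840 × 1.609 = 0.2311
  σ(X2,X3) = 0.081 × 1.659 × 1.609 = 0.2162
σ²_T = Σσ²ᵢ + 2·Σσ_ij = 6.0468 + 2 × 0.5490 = 7.1448
α = (3/2)·(1 − 6.0468/7.1448) = 0.231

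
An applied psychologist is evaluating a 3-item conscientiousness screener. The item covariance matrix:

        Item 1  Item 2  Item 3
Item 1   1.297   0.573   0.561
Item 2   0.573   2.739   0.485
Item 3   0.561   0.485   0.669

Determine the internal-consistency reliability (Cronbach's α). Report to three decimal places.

sum of item variances = 1.297 + 2.739 + 0.669 = 4.705
Σ_{i<j} σ_ij = 1.619
σ²_total = 4.705 + 2 × 1.619 = 7.943
α = (k/(k−1))·(1 − sum of item variances/σ²_total) = (3/2)·(1 − 4.705/7.943) = 0.611

α = 0.611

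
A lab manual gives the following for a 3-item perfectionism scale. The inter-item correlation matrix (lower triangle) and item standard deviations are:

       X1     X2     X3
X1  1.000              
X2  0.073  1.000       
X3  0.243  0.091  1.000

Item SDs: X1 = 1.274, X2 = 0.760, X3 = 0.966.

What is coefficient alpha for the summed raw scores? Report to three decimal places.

Σσ²ᵢ = 1.274² + 0.760² + 0.966² = 3.1338
Covariances σ_ij = r_ij · s_i · s_j:
  σ(X1,X2) = 0.073 × 1.274 × 0.760 = 0.0707
  σ(X1,X3) = 0.243 × 1.274 × 0.966 = 0.2991
  σ(X2,X3) = 0.091 × 0.760 × 0.966 = 0.0668
σ²_T = Σσ²ᵢ + 2·Σσ_ij = 3.1338 + 2 × 0.4366 = 4.0070
α = (3/2)·(1 − 3.1338/4.0070) = 0.327

coefficient alpha = 0.327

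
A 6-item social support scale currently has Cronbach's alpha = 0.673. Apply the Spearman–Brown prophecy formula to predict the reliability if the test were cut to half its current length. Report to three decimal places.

predicted reliability = 0.507

Length factor m = 1/2
α' = m·α / (1 − (1−m)·α)
   = 1/2 × 0.673 / (1 − (1 − 1/2) × 0.673)
   = 0.3365 / 0.6635 = 0.507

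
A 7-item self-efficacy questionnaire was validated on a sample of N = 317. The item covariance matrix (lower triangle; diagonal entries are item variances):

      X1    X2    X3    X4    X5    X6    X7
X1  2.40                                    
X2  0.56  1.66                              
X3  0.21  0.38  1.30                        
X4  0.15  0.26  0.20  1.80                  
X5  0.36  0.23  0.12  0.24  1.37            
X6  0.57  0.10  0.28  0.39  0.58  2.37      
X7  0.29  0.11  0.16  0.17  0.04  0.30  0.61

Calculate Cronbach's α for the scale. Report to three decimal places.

sum of item variances = 2.40 + 1.66 + 1.30 + 1.80 + 1.37 + 2.37 + 0.61 = 11.51
Sum of off-diagonal covariances = 5.70
σ²_total = 11.51 + 2 × 5.70 = 22.91
α = (k/(k−1))·(1 − sum of item variances/σ²_total) = (7/6)·(1 − 11.51/22.91) = 0.581

α = 0.581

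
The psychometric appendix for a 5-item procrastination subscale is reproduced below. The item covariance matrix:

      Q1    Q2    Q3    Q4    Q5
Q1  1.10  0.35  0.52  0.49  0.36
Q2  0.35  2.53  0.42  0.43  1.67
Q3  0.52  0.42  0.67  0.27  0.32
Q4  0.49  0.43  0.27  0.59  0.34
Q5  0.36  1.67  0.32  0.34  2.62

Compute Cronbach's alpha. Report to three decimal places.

ΣVar(i) = 1.10 + 2.53 + 0.67 + 0.59 + 2.62 = 7.51
Σ_{i<j} σ_ij = 5.17
Var(T) = 7.51 + 2 × 5.17 = 17.85
α = (k/(k−1))·(1 − ΣVar(i)/Var(T)) = (5/4)·(1 − 7.51/17.85) = 0.724

Cronbach's alpha = 0.724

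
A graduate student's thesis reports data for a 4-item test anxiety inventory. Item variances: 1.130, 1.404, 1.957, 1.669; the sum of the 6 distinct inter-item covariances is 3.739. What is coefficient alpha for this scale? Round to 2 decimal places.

α = 0.73

ΣVar(i) = 1.130 + 1.404 + 1.957 + 1.669 = 6.160
Sum of distinct covariances = 3.739
Var(T) = ΣVar(i) + 2·Σcov = 6.160 + 2 × 3.739 = 13.638
α = (4/3)·(1 − 6.160/13.638) = 0.73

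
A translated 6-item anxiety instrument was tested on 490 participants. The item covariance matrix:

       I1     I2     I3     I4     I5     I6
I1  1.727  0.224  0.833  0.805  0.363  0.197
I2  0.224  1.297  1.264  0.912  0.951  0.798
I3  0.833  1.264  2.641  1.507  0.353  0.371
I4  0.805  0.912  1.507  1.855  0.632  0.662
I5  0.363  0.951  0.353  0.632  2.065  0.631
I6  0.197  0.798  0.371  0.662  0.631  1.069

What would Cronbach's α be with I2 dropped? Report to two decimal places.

Remaining items: I1, I3, I4, I5, I6 (k = 5).
sum of item variances = 1.727 + 2.641 + 1.855 + 2.065 + 1.069 = 9.357
Var(T) = 9.357 + 2 × 6.354 = 22.065
α (item deleted) = (5/4)·(1 − 9.357/22.065) = 0.72

α = 0.72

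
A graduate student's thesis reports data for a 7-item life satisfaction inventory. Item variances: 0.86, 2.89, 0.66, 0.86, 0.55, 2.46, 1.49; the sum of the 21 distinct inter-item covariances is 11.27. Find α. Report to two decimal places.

α = 0.81

Σσᵢ² = 0.86 + 2.89 + 0.66 + 0.86 + 0.55 + 2.46 + 1.49 = 9.77
Sum of distinct covariances = 11.27
σ²_T = Σσᵢ² + 2·Σcov = 9.77 + 2 × 11.27 = 32.31
α = (7/6)·(1 − 9.77/32.31) = 0.81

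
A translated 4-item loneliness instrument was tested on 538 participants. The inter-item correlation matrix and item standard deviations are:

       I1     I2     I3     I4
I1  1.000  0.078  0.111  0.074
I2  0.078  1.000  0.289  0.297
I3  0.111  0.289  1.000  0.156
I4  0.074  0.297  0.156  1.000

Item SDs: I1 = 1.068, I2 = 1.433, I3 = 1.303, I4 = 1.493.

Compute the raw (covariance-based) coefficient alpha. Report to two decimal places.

Σσ²ᵢ = 1.068² + 1.433² + 1.303² + 1.493² = 7.1210
Covariances σ_ij = r_ij · s_i · s_j:
  σ(I1,I2) = 0.078 × 1.068 × 1.433 = 0.1194
  σ(I1,I3) = 0.111 × 1.068 × 1.303 = 0.1545
  σ(I1,I4) = 0.074 × 1.068 × 1.493 = 0.1180
  σ(I2,I3) = 0.289 × 1.433 × 1.303 = 0.5396
  σ(I2,I4) = 0.297 × 1.433 × 1.493 = 0.6354
  σ(I3,I4) = 0.156 × 1.303 × 1.493 = 0.3035
σ²_T = Σσ²ᵢ + 2·Σσ_ij = 7.1210 + 2 × 1.8704 = 10.8618
α = (4/3)·(1 − 7.1210/10.8618) = 0.46

α = 0.46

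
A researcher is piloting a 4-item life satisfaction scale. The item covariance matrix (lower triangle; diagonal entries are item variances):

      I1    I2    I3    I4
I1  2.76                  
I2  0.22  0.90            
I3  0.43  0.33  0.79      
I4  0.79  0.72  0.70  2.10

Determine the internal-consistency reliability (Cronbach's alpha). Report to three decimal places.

α = 0.658

ΣVar(i) = 2.76 + 0.90 + 0.79 + 2.10 = 6.55
Sum of the distinct covariances = 3.19
σ²_T = 6.55 + 2 × 3.19 = 12.93
α = (k/(k−1))·(1 − ΣVar(i)/σ²_T) = (4/3)·(1 − 6.55/12.93) = 0.658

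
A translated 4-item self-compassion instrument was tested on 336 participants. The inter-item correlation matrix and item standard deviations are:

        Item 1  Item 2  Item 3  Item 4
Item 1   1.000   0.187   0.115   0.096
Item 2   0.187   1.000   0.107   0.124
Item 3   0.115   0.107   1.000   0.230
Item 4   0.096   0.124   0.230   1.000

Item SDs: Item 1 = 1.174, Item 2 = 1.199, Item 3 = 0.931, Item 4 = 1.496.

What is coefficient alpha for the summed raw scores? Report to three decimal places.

Σσ²ᵢ = 1.174² + 1.199² + 0.931² + 1.496² = 5.9207
Covariances σ_ij = r_ij · s_i · s_j:
  σ(Item 1,Item 2) = 0.187 × 1.174 × 1.199 = 0.2632
  σ(Item 1,Item 3) = 0.115 × 1.174 × 0.931 = 0.1257
  σ(Item 1,Item 4) = 0.096 × 1.174 × 1.496 = 0.1686
  σ(Item 2,Item 3) = 0.107 × 1.199 × 0.931 = 0.1194
  σ(Item 2,Item 4) = 0.124 × 1.199 × 1.496 = 0.2224
  σ(Item 3,Item 4) = 0.230 × 0.931 × 1.496 = 0.3203
σ²_T = Σσ²ᵢ + 2·Σσ_ij = 5.9207 + 2 × 1.2196 = 8.3599
α = (4/3)·(1 − 5.9207/8.3599) = 0.389

coefficient alpha = 0.389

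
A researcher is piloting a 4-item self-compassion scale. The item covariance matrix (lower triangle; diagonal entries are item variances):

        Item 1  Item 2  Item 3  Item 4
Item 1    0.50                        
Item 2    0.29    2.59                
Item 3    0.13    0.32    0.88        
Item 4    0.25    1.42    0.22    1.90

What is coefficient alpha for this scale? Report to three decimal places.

Σσᵢ² = 0.50 + 2.59 + 0.88 + 1.90 = 5.87
Sum of off-diagonal covariances = 2.63
total variance = 5.87 + 2 × 2.63 = 11.13
α = (k/(k−1))·(1 − Σσᵢ²/total variance) = (4/3)·(1 − 5.87/11.13) = 0.630

α = 0.630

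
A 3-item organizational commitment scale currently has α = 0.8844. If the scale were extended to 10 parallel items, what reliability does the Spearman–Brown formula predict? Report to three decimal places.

predicted reliability = 0.962

Length factor m = 10/3 = 3.3333
α' = m·α / (1 + (m−1)·α)
   = 10/3 × 0.8844 / (1 + (10/3 − 1) × 0.8844)
   = 2.9480 / 3.0636 = 0.962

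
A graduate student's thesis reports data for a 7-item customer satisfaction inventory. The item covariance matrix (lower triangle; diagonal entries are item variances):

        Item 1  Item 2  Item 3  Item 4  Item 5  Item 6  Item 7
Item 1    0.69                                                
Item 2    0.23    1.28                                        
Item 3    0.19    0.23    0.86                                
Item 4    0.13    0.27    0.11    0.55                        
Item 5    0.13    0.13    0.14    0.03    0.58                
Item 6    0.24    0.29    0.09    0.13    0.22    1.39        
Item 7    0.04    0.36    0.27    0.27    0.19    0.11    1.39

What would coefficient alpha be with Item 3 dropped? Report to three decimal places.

α = 0.582

Remaining items: Item 1, Item 2, Item 4, Item 5, Item 6, Item 7 (k = 6).
sum of item variances = 0.69 + 1.28 + 0.55 + 0.58 + 1.39 + 1.39 = 5.88
σ²_total = 5.88 + 2 × 2.77 = 11.42
α (item deleted) = (6/5)·(1 − 5.88/11.42) = 0.582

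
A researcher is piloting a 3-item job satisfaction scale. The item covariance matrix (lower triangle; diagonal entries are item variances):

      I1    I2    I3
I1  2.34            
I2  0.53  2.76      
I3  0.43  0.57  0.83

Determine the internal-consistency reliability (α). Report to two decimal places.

Σσ²ᵢ = 2.34 + 2.76 + 0.83 = 5.93
Σ_{i<j} σ_ij = 1.53
Var(T) = 5.93 + 2 × 1.53 = 8.99
α = (k/(k−1))·(1 − Σσ²ᵢ/Var(T)) = (3/2)·(1 − 5.93/8.99) = 0.51

α = 0.51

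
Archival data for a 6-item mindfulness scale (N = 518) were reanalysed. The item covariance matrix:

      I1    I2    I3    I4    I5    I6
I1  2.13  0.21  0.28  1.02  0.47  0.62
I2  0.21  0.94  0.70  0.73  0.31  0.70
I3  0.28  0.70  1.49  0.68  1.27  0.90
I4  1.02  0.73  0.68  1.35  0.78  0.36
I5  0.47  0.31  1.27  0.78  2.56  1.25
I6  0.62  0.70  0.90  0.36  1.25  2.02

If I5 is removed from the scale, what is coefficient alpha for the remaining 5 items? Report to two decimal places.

Remaining items: I1, I2, I3, I4, I6 (k = 5).
Σσ²ᵢ = 2.13 + 0.94 + 1.49 + 1.35 + 2.02 = 7.93
σ²_total = 7.93 + 2 × 6.20 = 20.33
α (item deleted) = (5/4)·(1 − 7.93/20.33) = 0.76

coefficient alpha = 0.76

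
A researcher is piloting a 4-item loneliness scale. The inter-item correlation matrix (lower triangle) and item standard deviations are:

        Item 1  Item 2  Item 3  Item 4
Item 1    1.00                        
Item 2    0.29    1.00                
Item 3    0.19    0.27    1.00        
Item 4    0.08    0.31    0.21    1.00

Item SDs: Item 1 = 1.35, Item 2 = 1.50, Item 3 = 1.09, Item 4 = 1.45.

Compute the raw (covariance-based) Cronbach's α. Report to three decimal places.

Cronbach's α = 0.536

Σσ²ᵢ = 1.35² + 1.50² + 1.09² + 1.45² = 7.3631
Covariances σ_ij = r_ij · s_i · s_j:
  σ(Item 1,Item 2) = 0.29 × 1.35 × 1.50 = 0.5873
  σ(Item 1,Item 3) = 0.19 × 1.35 × 1.09 = 0.2796
  σ(Item 1,Item 4) = 0.08 × 1.35 × 1.45 = 0.1566
  σ(Item 2,Item 3) = 0.27 × 1.50 × 1.09 = 0.4415
  σ(Item 2,Item 4) = 0.31 × 1.50 × 1.45 = 0.6742
  σ(Item 3,Item 4) = 0.21 × 1.09 × 1.45 = 0.3319
σ²_T = Σσ²ᵢ + 2·Σσ_ij = 7.3631 + 2 × 2.4711 = 12.3053
α = (4/3)·(1 − 7.3631/12.3053) = 0.536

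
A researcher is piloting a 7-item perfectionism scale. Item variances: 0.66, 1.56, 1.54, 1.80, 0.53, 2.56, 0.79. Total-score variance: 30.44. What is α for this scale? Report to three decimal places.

ΣVar(i) = 0.66 + 1.56 + 1.54 + 1.80 + 0.53 + 2.56 + 0.79 = 9.44
α = (k/(k−1))·(1 − ΣVar(i)/σ²_T) = (7/6)·(1 − 9.44/30.44) = 0.805

α = 0.805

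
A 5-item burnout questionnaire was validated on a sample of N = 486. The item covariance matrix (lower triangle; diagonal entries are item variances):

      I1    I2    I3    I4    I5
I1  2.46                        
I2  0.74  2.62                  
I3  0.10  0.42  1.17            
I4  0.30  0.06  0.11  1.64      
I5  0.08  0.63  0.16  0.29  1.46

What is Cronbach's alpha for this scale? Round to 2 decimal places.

α = 0.48

Σσ²ᵢ = 2.46 + 2.62 + 1.17 + 1.64 + 1.46 = 9.35
Sum of the distinct covariances = 2.89
σ²_total = 9.35 + 2 × 2.89 = 15.13
α = (k/(k−1))·(1 − Σσ²ᵢ/σ²_total) = (5/4)·(1 − 9.35/15.13) = 0.48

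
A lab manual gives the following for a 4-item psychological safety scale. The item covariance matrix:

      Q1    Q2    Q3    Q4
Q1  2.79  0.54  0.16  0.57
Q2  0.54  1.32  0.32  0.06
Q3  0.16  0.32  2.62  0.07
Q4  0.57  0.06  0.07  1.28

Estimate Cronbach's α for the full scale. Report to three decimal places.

Cronbach's α = 0.401

Σσ²ᵢ = 2.79 + 1.32 + 2.62 + 1.28 = 8.01
Σ_{i<j} σ_ij = 1.72
σ²_T = 8.01 + 2 × 1.72 = 11.45
α = (k/(k−1))·(1 − Σσ²ᵢ/σ²_T) = (4/3)·(1 − 8.01/11.45) = 0.401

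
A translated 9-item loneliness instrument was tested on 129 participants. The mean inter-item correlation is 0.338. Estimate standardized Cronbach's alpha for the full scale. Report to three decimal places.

α = 0.821

Standardized α = k·r̄ / (1 + (k−1)·r̄) = 9 × 0.338 / (1 + 8 × 0.338)
  = 3.0420 / 3.7040 = 0.821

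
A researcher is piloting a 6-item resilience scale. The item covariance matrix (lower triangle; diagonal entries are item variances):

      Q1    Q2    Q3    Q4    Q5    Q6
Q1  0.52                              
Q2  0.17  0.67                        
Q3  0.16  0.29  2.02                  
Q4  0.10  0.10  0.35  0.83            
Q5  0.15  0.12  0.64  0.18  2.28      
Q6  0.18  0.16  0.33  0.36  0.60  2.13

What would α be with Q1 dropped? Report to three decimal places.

α = 0.551

Remaining items: Q2, Q3, Q4, Q5, Q6 (k = 5).
Σσᵢ² = 0.67 + 2.02 + 0.83 + 2.28 + 2.13 = 7.93
total variance = 7.93 + 2 × 3.13 = 14.19
α (item deleted) = (5/4)·(1 − 7.93/14.19) = 0.551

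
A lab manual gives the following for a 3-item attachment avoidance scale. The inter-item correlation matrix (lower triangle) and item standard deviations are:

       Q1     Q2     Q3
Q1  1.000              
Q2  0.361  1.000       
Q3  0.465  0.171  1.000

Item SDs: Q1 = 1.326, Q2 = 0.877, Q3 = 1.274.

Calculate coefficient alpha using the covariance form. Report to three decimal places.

Σσ²ᵢ = 1.326² + 0.877² + 1.274² = 4.1505
Covariances σ_ij = r_ij · s_i · s_j:
  σ(Q1,Q2) = 0.361 × 1.326 × 0.877 = 0.4198
  σ(Q1,Q3) = 0.465 × 1.326 × 1.274 = 0.7855
  σ(Q2,Q3) = 0.171 × 0.877 × 1.274 = 0.1911
σ²_T = Σσ²ᵢ + 2·Σσ_ij = 4.1505 + 2 × 1.3964 = 6.9433
α = (3/2)·(1 − 4.1505/6.9433) = 0.603

coefficient alpha = 0.603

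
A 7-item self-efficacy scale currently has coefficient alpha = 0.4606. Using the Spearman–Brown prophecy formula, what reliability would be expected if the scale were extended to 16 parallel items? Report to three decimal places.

predicted reliability = 0.661

Length factor m = 16/7 = 2.2857
α' = m·α / (1 + (m−1)·α)
   = 16/7 × 0.4606 / (1 + (16/7 − 1) × 0.4606)
   = 1.0528 / 1.5922 = 0.661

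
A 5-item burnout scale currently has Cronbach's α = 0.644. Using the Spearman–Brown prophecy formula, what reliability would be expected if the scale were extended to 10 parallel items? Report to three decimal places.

Length factor m = 10/5 = 2.0000
α' = m·α / (1 + (m−1)·α)
   = 10/5 × 0.644 / (1 + (10/5 − 1) × 0.644)
   = 1.2880 / 1.6440 = 0.783

predicted reliability = 0.783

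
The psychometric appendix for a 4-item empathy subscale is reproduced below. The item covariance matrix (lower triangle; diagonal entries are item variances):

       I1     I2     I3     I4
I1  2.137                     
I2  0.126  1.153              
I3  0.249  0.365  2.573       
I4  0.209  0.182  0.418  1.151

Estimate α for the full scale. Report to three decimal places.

α = 0.408

Σσ²ᵢ = 2.137 + 1.153 + 2.573 + 1.151 = 7.014
Sum of off-diagonal covariances = 1.549
Var(T) = 7.014 + 2 × 1.549 = 10.112
α = (k/(k−1))·(1 − Σσ²ᵢ/Var(T)) = (4/3)·(1 − 7.014/10.112) = 0.408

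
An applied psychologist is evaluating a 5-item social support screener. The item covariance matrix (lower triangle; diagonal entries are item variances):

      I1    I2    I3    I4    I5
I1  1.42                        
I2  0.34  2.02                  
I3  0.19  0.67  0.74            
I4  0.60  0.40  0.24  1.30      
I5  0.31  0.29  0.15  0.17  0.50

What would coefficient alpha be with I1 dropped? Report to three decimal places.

Remaining items: I2, I3, I4, I5 (k = 4).
Σσᵢ² = 2.02 + 0.74 + 1.30 + 0.50 = 4.56
total variance = 4.56 + 2 × 1.92 = 8.40
α (item deleted) = (4/3)·(1 − 4.56/8.40) = 0.610

coefficient alpha = 0.610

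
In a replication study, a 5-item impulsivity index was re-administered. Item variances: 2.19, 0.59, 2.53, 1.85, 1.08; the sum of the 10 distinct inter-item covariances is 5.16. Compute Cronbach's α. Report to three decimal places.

Σσᵢ² = 2.19 + 0.59 + 2.53 + 1.85 + 1.08 = 8.24
Sum of distinct covariances = 5.16
σ²_T = Σσᵢ² + 2·Σcov = 8.24 + 2 × 5.16 = 18.56
α = (5/4)·(1 − 8.24/18.56) = 0.695

α = 0.695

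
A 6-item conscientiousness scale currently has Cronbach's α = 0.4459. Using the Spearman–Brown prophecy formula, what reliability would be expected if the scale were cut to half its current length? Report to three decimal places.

Length factor m = 1/2
α' = m·α / (1 − (1−m)·α)
   = 1/2 × 0.4459 / (1 − (1 − 1/2) × 0.4459)
   = 0.2230 / 0.7771 = 0.287

predicted reliability = 0.287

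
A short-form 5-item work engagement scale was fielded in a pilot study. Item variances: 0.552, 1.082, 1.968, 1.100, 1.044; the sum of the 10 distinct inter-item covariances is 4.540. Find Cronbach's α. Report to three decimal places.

α = 0.766

sum of item variances = 0.552 + 1.082 + 1.968 + 1.100 + 1.044 = 5.746
Sum of distinct covariances = 4.540
Var(T) = sum of item variances + 2·Σcov = 5.746 + 2 × 4.540 = 14.826
α = (5/4)·(1 − 5.746/14.826) = 0.766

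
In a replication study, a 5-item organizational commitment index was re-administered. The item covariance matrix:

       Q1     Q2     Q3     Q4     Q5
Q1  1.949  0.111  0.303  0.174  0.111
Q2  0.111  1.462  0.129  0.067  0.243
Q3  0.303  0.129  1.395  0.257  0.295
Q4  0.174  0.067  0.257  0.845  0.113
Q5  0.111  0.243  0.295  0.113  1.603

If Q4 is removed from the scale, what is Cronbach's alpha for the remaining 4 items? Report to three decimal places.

Cronbach's alpha = 0.361

Remaining items: Q1, Q2, Q3, Q5 (k = 4).
ΣVar(i) = 1.949 + 1.462 + 1.395 + 1.603 = 6.409
total variance = 6.409 + 2 × 1.192 = 8.793
α (item deleted) = (4/3)·(1 − 6.409/8.793) = 0.361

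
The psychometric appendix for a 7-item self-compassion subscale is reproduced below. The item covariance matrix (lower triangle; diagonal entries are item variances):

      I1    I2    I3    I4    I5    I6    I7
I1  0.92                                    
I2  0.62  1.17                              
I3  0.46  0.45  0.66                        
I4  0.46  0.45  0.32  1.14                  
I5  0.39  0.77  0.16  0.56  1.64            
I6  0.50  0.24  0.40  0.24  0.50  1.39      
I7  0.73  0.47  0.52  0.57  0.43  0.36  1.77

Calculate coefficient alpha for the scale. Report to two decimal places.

ΣVar(i) = 0.92 + 1.17 + 0.66 + 1.14 + 1.64 + 1.39 + 1.77 = 8.69
Σ_{i<j} σ_ij = 9.60
total variance = 8.69 + 2 × 9.60 = 27.89
α = (k/(k−1))·(1 − ΣVar(i)/total variance) = (7/6)·(1 − 8.69/27.89) = 0.80

α = 0.80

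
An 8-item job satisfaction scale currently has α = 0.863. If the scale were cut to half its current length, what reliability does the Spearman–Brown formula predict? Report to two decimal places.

Length factor m = 1/2
α' = m·α / (1 − (1−m)·α)
   = 1/2 × 0.863 / (1 − (1 − 1/2) × 0.863)
   = 0.4315 / 0.5685 = 0.76

predicted reliability = 0.76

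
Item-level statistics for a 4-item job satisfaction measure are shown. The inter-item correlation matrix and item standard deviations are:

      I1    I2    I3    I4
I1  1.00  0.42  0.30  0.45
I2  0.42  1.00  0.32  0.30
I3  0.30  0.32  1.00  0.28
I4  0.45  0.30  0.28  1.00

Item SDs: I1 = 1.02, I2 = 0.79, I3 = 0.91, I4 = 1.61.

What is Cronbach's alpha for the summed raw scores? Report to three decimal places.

Cronbach's alpha = 0.644

Σσ²ᵢ = 1.02² + 0.79² + 0.91² + 1.61² = 5.0847
Covariances σ_ij = r_ij · s_i · s_j:
  σ(I1,I2) = 0.42 × 1.02 × 0.79 = 0.3384
  σ(I1,I3) = 0.30 × 1.02 × 0.91 = 0.2785
  σ(I1,I4) = 0.45 × 1.02 × 1.61 = 0.7390
  σ(I2,I3) = 0.32 × 0.79 × 0.91 = 0.2300
  σ(I2,I4) = 0.30 × 0.79 × 1.61 = 0.3816
  σ(I3,I4) = 0.28 × 0.91 × 1.61 = 0.4102
σ²_T = Σσ²ᵢ + 2·Σσ_ij = 5.0847 + 2 × 2.3777 = 9.8401
α = (4/3)·(1 − 5.0847/9.8401) = 0.644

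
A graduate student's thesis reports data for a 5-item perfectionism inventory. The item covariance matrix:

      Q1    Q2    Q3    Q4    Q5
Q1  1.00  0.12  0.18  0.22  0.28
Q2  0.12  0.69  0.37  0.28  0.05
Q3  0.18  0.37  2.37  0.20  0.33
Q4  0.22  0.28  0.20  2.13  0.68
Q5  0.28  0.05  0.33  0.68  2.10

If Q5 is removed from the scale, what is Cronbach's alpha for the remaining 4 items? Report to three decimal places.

Cronbach's alpha = 0.409

Remaining items: Q1, Q2, Q3, Q4 (k = 4).
Σσᵢ² = 1.00 + 0.69 + 2.37 + 2.13 = 6.19
Var(T) = 6.19 + 2 × 1.37 = 8.93
α (item deleted) = (4/3)·(1 − 6.19/8.93) = 0.409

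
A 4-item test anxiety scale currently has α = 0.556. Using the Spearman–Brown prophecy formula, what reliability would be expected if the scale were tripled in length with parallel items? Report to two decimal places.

predicted reliability = 0.79

Length factor m = 3
α' = m·α / (1 + (m−1)·α)
   = 3 × 0.556 / (1 + (3 − 1) × 0.556)
   = 1.6680 / 2.1120 = 0.79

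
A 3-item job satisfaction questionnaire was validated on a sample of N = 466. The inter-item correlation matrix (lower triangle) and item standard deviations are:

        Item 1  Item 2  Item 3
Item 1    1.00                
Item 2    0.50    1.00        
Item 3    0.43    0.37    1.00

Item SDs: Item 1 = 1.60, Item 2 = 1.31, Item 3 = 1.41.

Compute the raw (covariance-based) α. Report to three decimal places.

α = 0.695

Σσ²ᵢ = 1.60² + 1.31² + 1.41² = 6.2642
Covariances σ_ij = r_ij · s_i · s_j:
  σ(Item 1,Item 2) = 0.50 × 1.60 × 1.31 = 1.0480
  σ(Item 1,Item 3) = 0.43 × 1.60 × 1.41 = 0.9701
  σ(Item 2,Item 3) = 0.37 × 1.31 × 1.41 = 0.6834
σ²_T = Σσ²ᵢ + 2·Σσ_ij = 6.2642 + 2 × 2.7015 = 11.6672
α = (3/2)·(1 − 6.2642/11.6672) = 0.695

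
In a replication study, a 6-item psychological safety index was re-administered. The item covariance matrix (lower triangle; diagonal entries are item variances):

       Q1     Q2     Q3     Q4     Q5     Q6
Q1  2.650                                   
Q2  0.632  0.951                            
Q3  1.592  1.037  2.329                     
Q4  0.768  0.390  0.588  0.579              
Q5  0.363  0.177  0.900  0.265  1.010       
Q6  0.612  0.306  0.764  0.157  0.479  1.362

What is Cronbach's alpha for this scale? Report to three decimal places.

Σσ²ᵢ = 2.650 + 0.951 + 2.329 + 0.579 + 1.010 + 1.362 = 8.881
Σ_{i<j} σ_ij = 9.030
Var(T) = 8.881 + 2 × 9.030 = 26.941
α = (k/(k−1))·(1 − Σσ²ᵢ/Var(T)) = (6/5)·(1 − 8.881/26.941) = 0.804

Cronbach's alpha = 0.804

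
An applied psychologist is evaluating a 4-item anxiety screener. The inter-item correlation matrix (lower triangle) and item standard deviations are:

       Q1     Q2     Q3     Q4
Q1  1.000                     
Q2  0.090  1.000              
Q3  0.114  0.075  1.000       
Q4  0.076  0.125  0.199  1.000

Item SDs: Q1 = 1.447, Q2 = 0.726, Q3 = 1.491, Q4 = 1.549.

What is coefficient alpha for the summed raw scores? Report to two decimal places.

Σσ²ᵢ = 1.447² + 0.726² + 1.491² + 1.549² = 7.2434
Covariances σ_ij = r_ij · s_i · s_j:
  σ(Q1,Q2) = 0.090 × 1.447 × 0.726 = 0.0945
  σ(Q1,Q3) = 0.114 × 1.447 × 1.491 = 0.2460
  σ(Q1,Q4) = 0.076 × 1.447 × 1.549 = 0.1703
  σ(Q2,Q3) = 0.075 × 0.726 × 1.491 = 0.0812
  σ(Q2,Q4) = 0.125 × 0.726 × 1.549 = 0.1406
  σ(Q3,Q4) = 0.199 × 1.491 × 1.549 = 0.4596
σ²_T = Σσ²ᵢ + 2·Σσ_ij = 7.2434 + 2 × 1.1922 = 9.6278
α = (4/3)·(1 − 7.2434/9.6278) = 0.33

α = 0.33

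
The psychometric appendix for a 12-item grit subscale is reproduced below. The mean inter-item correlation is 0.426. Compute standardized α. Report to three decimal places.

Standardized α = k·r̄ / (1 + (k−1)·r̄) = 12 × 0.426 / (1 + 11 × 0.426)
  = 5.1120 / 5.6860 = 0.899

α = 0.899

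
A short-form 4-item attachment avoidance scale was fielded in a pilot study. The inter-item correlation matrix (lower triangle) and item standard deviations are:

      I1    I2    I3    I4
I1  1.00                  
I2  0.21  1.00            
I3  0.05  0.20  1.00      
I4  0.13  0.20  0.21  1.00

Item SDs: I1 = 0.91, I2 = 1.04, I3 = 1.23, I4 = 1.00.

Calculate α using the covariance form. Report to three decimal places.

α = 0.442

Σσ²ᵢ = 0.91² + 1.04² + 1.23² + 1.00² = 4.4226
Covariances σ_ij = r_ij · s_i · s_j:
  σ(I1,I2) = 0.21 × 0.91 × 1.04 = 0.1987
  σ(I1,I3) = 0.05 × 0.91 × 1.23 = 0.0560
  σ(I1,I4) = 0.13 × 0.91 × 1.00 = 0.1183
  σ(I2,I3) = 0.20 × 1.04 × 1.23 = 0.2558
  σ(I2,I4) = 0.20 × 1.04 × 1.00 = 0.2080
  σ(I3,I4) = 0.21 × 1.23 × 1.00 = 0.2583
σ²_T = Σσ²ᵢ + 2·Σσ_ij = 4.4226 + 2 × 1.0951 = 6.6128
α = (4/3)·(1 − 4.4226/6.6128) = 0.442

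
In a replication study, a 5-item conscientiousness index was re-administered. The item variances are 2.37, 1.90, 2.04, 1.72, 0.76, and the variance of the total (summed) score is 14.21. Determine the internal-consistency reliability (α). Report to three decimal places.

Σσᵢ² = 2.37 + 1.90 + 2.04 + 1.72 + 0.76 = 8.79
α = (k/(k−1))·(1 − Σσᵢ²/σ²_T) = (5/4)·(1 − 8.79/14.21) = 0.477

α = 0.477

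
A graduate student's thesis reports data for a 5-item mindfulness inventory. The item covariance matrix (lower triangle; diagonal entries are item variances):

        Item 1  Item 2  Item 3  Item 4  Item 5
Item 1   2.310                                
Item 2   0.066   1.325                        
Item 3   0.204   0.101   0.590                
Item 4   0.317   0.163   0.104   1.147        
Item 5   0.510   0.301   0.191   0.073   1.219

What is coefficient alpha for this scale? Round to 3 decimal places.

Σσᵢ² = 2.310 + 1.325 + 0.590 + 1.147 + 1.219 = 6.591
Σ_{i<j} σ_ij = 2.030
σ²_total = 6.591 + 2 × 2.030 = 10.651
α = (k/(k−1))·(1 − Σσᵢ²/σ²_total) = (5/4)·(1 − 6.591/10.651) = 0.476

coefficient alpha = 0.476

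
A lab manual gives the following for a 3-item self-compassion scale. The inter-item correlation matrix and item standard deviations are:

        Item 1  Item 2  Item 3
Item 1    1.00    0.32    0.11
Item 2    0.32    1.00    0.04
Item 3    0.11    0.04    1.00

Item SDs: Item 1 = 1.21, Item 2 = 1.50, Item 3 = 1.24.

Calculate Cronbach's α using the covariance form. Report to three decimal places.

α = 0.357

Σσ²ᵢ = 1.21² + 1.50² + 1.24² = 5.2517
Covariances σ_ij = r_ij · s_i · s_j:
  σ(Item 1,Item 2) = 0.32 × 1.21 × 1.50 = 0.5808
  σ(Item 1,Item 3) = 0.11 × 1.21 × 1.24 = 0.1650
  σ(Item 2,Item 3) = 0.04 × 1.50 × 1.24 = 0.0744
σ²_T = Σσ²ᵢ + 2·Σσ_ij = 5.2517 + 2 × 0.8202 = 6.8921
α = (3/2)·(1 − 5.2517/6.8921) = 0.357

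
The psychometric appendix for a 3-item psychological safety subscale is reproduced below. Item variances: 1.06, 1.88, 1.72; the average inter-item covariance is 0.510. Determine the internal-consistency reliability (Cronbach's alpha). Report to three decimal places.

Cronbach's alpha = 0.595

Σσᵢ² = 1.06 + 1.88 + 1.72 = 4.66
Sum of the 3 distinct covariances = 3 × 0.510 = 1.530
total variance = Σσᵢ² + 2·Σcov = 4.66 + 2 × 1.530 = 7.720
α = (3/2)·(1 − 4.66/7.720) = 0.595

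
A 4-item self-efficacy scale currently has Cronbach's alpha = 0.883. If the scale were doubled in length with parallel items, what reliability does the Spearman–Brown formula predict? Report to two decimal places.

predicted reliability = 0.94

Length factor m = 2
α' = m·α / (1 + (m−1)·α)
   = 2 × 0.883 / (1 + (2 − 1) × 0.883)
   = 1.7660 / 1.8830 = 0.94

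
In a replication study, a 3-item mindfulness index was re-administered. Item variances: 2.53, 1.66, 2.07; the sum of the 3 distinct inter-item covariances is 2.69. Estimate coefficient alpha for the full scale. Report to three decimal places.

sum of item variances = 2.53 + 1.66 + 2.07 = 6.26
Sum of distinct covariances = 2.69
σ²_T = sum of item variances + 2·Σcov = 6.26 + 2 × 2.69 = 11.64
α = (3/2)·(1 − 6.26/11.64) = 0.693

α = 0.693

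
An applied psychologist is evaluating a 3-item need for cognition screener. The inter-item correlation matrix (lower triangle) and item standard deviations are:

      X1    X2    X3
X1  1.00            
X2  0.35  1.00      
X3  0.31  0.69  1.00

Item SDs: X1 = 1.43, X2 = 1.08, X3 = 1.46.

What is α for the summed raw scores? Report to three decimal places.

Σσ²ᵢ = 1.43² + 1.08² + 1.46² = 5.3429
Covariances σ_ij = r_ij · s_i · s_j:
  σ(X1,X2) = 0.35 × 1.43 × 1.08 = 0.5405
  σ(X1,X3) = 0.31 × 1.43 × 1.46 = 0.6472
  σ(X2,X3) = 0.69 × 1.08 × 1.46 = 1.0880
σ²_T = Σσ²ᵢ + 2·Σσ_ij = 5.3429 + 2 × 2.2757 = 9.8943
α = (3/2)·(1 − 5.3429/9.8943) = 0.690

α = 0.690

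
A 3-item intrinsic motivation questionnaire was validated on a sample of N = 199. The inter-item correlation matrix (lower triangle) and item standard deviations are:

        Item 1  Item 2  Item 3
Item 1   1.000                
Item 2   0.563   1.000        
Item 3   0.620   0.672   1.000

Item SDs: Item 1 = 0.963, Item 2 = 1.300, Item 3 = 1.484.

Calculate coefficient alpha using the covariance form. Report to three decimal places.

α = 0.818

Σσ²ᵢ = 0.963² + 1.300² + 1.484² = 4.8196
Covariances σ_ij = r_ij · s_i · s_j:
  σ(Item 1,Item 2) = 0.563 × 0.963 × 1.300 = 0.7048
  σ(Item 1,Item 3) = 0.620 × 0.963 × 1.484 = 0.8860
  σ(Item 2,Item 3) = 0.672 × 1.300 × 1.484 = 1.2964
σ²_T = Σσ²ᵢ + 2·Σσ_ij = 4.8196 + 2 × 2.8872 = 10.5940
α = (3/2)·(1 − 4.8196/10.5940) = 0.818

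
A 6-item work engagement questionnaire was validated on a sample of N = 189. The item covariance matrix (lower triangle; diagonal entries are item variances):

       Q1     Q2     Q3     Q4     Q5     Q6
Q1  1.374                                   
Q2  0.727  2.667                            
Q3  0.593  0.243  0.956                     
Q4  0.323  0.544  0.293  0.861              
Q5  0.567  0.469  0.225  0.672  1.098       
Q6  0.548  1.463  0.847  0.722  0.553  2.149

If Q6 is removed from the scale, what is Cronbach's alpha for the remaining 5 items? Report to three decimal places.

Cronbach's alpha = 0.716

Remaining items: Q1, Q2, Q3, Q4, Q5 (k = 5).
ΣVar(i) = 1.374 + 2.667 + 0.956 + 0.861 + 1.098 = 6.956
Var(T) = 6.956 + 2 × 4.656 = 16.268
α (item deleted) = (5/4)·(1 − 6.956/16.268) = 0.716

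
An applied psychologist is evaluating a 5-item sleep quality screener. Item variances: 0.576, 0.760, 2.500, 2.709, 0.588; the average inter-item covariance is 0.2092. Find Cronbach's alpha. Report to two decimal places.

Cronbach's alpha = 0.46

ΣVar(i) = 0.576 + 0.760 + 2.500 + 2.709 + 0.588 = 7.133
Sum of the 10 distinct covariances = 10 × 0.2092 = 2.0920
total variance = ΣVar(i) + 2·Σcov = 7.133 + 2 × 2.0920 = 11.3170
α = (5/4)·(1 − 7.133/11.3170) = 0.46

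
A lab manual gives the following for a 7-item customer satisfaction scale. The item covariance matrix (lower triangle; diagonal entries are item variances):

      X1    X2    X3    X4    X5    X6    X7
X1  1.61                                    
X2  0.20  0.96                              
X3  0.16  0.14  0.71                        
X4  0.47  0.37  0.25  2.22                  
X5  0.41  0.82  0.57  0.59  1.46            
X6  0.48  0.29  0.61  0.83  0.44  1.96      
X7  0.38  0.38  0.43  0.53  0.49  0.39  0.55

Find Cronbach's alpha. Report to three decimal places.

Σσᵢ² = 1.61 + 0.96 + 0.71 + 2.22 + 1.46 + 1.96 + 0.55 = 9.47
Sum of off-diagonal covariances = 9.23
total variance = 9.47 + 2 × 9.23 = 27.93
α = (k/(k−1))·(1 − Σσᵢ²/total variance) = (7/6)·(1 − 9.47/27.93) = 0.771

Cronbach's alpha = 0.771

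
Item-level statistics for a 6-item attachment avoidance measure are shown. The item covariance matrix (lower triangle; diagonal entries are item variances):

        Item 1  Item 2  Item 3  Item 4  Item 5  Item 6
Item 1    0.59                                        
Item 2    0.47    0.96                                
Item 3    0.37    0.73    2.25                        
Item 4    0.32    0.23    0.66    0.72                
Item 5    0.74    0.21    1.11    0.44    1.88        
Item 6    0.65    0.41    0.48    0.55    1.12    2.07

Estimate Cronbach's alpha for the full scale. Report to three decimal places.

α = 0.801

Σσᵢ² = 0.59 + 0.96 + 2.25 + 0.72 + 1.88 + 2.07 = 8.47
Σ_{i<j} σ_ij = 8.49
σ²_T = 8.47 + 2 × 8.49 = 25.45
α = (k/(k−1))·(1 − Σσᵢ²/σ²_T) = (6/5)·(1 − 8.47/25.45) = 0.801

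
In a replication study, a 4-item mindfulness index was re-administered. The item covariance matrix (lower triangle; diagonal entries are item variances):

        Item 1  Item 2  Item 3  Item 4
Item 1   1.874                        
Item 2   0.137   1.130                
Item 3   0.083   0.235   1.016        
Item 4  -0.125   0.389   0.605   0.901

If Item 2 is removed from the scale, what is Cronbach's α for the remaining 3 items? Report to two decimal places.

Cronbach's α = 0.34

Remaining items: Item 1, Item 3, Item 4 (k = 3).
Σσ²ᵢ = 1.874 + 1.016 + 0.901 = 3.791
σ²_T = 3.791 + 2 × 0.563 = 4.917
α (item deleted) = (3/2)·(1 − 3.791/4.917) = 0.34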